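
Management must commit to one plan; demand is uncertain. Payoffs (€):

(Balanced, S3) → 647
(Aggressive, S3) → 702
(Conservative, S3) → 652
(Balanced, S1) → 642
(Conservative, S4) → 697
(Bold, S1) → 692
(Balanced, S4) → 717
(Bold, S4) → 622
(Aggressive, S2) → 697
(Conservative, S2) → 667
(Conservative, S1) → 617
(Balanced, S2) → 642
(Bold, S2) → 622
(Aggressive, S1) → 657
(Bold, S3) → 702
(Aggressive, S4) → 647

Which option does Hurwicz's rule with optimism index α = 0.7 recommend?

Conservative: 0.7·697 + 0.3·617 = 673
Balanced: 0.7·717 + 0.3·642 = 694.5
Aggressive: 0.7·702 + 0.3·647 = 685.5
Bold: 0.7·702 + 0.3·622 = 678
Highest Hurwicz score = 694.5 → Balanced.

Balanced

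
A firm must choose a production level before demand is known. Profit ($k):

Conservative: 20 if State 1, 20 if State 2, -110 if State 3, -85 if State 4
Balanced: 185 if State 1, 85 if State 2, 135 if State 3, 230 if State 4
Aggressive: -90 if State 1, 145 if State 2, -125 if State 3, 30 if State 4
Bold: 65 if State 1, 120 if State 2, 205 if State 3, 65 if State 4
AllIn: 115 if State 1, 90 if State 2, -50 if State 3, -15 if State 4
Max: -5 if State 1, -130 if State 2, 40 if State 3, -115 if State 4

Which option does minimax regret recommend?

Column bests: State 1=185, State 2=145, State 3=205, State 4=230.
Conservative regrets: 165, 125, 315, 315 → max 315
Balanced regrets: 0, 60, 70, 0 → max 70
Aggressive regrets: 275, 0, 330, 200 → max 330
Bold regrets: 120, 25, 0, 165 → max 165
AllIn regrets: 70, 55, 255, 245 → max 255
Max regrets: 190, 275, 165, 345 → max 345
Smallest max regret = 70 → Balanced.

Balanced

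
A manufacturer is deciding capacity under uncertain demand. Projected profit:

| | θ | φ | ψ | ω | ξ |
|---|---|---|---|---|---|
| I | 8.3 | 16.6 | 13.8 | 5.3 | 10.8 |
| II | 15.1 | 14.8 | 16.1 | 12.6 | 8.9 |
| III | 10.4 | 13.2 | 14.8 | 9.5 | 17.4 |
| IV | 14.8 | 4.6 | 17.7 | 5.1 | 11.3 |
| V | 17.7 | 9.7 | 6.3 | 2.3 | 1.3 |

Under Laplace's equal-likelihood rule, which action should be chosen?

Row averages: I=10.96, II=13.5, III=13.06, IV=10.7, V=7.46
Highest average = 13.5 → II.

II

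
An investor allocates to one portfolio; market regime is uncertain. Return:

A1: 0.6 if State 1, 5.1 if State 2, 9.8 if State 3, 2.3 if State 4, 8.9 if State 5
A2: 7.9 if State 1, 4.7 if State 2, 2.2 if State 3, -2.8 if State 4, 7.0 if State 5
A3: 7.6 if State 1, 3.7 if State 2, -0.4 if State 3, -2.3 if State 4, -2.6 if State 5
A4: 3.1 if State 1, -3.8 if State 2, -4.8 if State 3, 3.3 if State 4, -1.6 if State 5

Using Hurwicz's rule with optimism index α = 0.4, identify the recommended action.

A1: 0.4·9.8 + 0.6·0.6 = 4.28
A2: 0.4·7.9 + 0.6·(-2.8) = 1.48
A3: 0.4·7.6 + 0.6·(-2.6) = 1.48
A4: 0.4·3.3 + 0.6·(-4.8) = -1.56
Highest Hurwicz score = 4.28 → A1.

A1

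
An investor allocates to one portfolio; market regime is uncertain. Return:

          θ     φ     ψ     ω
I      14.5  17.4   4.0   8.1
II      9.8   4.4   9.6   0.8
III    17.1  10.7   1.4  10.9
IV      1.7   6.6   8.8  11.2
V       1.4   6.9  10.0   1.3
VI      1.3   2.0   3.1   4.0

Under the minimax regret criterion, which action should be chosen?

I

Column bests: θ=17.1, φ=17.4, ψ=10.0, ω=11.2.
I regrets: 2.6, 0.0, 6.0, 3.1 → max 6.0
II regrets: 7.3, 13.0, 0.4, 10.4 → max 13.0
III regrets: 0.0, 6.7, 8.6, 0.3 → max 8.6
IV regrets: 15.4, 10.8, 1.2, 0.0 → max 15.4
V regrets: 15.7, 10.5, 0.0, 9.9 → max 15.7
VI regrets: 15.8, 15.4, 6.9, 7.2 → max 15.8
Smallest max regret = 6.0 → I.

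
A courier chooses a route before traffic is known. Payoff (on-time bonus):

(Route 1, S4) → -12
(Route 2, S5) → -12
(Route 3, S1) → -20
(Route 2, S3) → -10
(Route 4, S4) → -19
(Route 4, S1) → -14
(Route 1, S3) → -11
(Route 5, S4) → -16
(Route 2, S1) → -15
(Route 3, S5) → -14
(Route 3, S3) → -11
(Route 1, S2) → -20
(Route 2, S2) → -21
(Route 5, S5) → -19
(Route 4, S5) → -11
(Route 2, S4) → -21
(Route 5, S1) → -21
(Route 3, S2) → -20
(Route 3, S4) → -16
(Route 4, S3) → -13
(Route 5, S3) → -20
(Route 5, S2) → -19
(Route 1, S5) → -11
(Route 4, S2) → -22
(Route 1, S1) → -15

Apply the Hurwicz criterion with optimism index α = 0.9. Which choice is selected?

Route 2

Route 1: 0.9·(-11) + 0.1·(-20) = -11.9
Route 2: 0.9·(-10) + 0.1·(-21) = -11.1
Route 3: 0.9·(-11) + 0.1·(-20) = -11.9
Route 4: 0.9·(-11) + 0.1·(-22) = -12.1
Route 5: 0.9·(-16) + 0.1·(-21) = -16.5
Highest Hurwicz score = -11.1 → Route 2.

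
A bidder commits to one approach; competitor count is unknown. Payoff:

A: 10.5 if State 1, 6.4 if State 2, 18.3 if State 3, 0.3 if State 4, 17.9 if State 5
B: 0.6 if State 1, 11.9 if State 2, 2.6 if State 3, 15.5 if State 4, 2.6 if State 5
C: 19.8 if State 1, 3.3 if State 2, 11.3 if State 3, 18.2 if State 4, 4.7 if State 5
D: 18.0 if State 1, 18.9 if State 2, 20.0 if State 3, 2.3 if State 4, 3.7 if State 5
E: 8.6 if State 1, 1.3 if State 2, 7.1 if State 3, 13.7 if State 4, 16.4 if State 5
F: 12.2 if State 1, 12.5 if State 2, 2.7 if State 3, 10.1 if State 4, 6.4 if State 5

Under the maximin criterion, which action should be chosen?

Row minima: A=0.3, B=0.6, C=3.3, D=2.3, E=1.3, F=2.7
Best worst-case = 3.3 → C.

C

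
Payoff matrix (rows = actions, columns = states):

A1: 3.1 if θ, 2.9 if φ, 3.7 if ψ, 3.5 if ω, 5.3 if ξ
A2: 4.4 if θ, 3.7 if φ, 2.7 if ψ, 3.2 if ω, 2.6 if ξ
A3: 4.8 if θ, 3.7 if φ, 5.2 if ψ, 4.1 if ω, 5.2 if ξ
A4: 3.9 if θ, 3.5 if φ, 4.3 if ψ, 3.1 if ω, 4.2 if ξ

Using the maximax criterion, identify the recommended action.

A1

Row maxima: A1=5.3, A2=4.4, A3=5.2, A4=4.3
Best best-case = 5.3 → A1.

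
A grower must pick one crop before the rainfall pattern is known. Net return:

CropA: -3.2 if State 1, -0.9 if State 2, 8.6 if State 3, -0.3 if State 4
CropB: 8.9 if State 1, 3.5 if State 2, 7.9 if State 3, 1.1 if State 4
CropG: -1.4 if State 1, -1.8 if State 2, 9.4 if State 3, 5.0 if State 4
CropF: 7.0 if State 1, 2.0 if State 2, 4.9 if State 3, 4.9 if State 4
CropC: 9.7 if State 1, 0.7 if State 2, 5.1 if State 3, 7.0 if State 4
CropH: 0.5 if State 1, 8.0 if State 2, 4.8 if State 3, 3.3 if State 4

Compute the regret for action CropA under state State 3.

0.8

Best payoff under State 3 is 9.4.
Regret = 9.4 − 8.6 = 0.8.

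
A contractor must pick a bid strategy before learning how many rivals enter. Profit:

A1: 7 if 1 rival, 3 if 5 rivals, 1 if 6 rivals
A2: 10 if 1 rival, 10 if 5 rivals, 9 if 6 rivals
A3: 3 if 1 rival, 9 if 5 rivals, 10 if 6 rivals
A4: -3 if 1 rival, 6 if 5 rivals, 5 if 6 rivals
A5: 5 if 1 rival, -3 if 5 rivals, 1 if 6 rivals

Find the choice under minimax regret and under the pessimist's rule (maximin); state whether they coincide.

minimax regret → A2; maximin → A2 (agree)

Column bests: 1 rival=10, 5 rivals=10, 6 rivals=10.
A1 regrets: 3, 7, 9 → max 9
A2 regrets: 0, 0, 1 → max 1
A3 regrets: 7, 1, 0 → max 7
A4 regrets: 13, 4, 5 → max 13
A5 regrets: 5, 13, 9 → max 13
Smallest max regret = 1 → A2.
Row minima: A1=1, A2=9, A3=3, A4=-3, A5=-3
Best worst-case = 9 → A2.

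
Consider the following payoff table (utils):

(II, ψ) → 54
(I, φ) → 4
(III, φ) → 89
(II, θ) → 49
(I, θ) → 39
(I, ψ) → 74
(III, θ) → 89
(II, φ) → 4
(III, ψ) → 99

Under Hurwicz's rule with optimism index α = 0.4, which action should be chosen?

I: 0.4·74 + 0.6·4 = 32
II: 0.4·54 + 0.6·4 = 24
III: 0.4·99 + 0.6·89 = 93
Highest Hurwicz score = 93 → III.

III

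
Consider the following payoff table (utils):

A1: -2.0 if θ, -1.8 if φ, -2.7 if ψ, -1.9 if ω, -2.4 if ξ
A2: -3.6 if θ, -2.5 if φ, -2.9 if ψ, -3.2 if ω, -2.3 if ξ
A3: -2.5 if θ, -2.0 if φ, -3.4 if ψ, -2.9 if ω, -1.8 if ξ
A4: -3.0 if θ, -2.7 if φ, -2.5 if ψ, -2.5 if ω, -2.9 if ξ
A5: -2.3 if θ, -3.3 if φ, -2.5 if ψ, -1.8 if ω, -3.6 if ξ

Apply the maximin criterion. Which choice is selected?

A1

Row minima: A1=-2.7, A2=-3.6, A3=-3.4, A4=-3.0, A5=-3.6
Best worst-case = -2.7 → A1.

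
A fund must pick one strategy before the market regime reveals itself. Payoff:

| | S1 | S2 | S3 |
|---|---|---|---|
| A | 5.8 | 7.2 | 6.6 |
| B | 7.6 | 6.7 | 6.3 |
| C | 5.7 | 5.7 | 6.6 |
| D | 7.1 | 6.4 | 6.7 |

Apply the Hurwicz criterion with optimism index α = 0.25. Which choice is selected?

B

A: 0.25·7.2 + 0.75·5.8 = 6.15
B: 0.25·7.6 + 0.75·6.3 = 6.625
C: 0.25·6.6 + 0.75·5.7 = 5.925
D: 0.25·7.1 + 0.75·6.4 = 6.575
Highest Hurwicz score = 6.625 → B.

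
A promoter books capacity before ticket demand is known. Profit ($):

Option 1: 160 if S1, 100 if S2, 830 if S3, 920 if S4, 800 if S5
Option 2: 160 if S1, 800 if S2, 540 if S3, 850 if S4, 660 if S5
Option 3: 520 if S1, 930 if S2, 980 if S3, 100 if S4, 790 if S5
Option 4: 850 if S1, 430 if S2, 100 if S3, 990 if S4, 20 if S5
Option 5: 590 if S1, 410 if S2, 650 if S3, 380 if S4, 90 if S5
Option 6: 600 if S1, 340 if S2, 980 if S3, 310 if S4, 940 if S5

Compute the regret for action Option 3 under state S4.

890

Best payoff under S4 is 990.
Regret = 990 − 100 = 890.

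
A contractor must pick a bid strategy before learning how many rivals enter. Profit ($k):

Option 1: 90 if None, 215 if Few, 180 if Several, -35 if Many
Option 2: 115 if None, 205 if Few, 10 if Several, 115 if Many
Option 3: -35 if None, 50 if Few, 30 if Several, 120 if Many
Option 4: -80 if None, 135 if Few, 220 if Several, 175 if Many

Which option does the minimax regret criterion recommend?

Column bests: None=115, Few=215, Several=220, Many=175.
Option 1 regrets: 25, 0, 40, 210 → max 210
Option 2 regrets: 0, 10, 210, 60 → max 210
Option 3 regrets: 150, 165, 190, 55 → max 190
Option 4 regrets: 195, 80, 0, 0 → max 195
Smallest max regret = 190 → Option 3.

Option 3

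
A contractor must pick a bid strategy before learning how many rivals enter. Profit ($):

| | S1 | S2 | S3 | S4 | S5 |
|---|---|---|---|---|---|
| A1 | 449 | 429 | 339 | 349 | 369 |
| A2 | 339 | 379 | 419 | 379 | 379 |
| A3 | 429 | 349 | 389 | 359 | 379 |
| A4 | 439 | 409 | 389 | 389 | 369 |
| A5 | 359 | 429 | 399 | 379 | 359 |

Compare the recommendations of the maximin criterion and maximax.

Row minima: A1=339, A2=339, A3=349, A4=369, A5=359
Best worst-case = 369 → A4.
Row maxima: A1=449, A2=419, A3=429, A4=439, A5=429
Best best-case = 449 → A1.

maximin → A4; maximax → A1 (disagree)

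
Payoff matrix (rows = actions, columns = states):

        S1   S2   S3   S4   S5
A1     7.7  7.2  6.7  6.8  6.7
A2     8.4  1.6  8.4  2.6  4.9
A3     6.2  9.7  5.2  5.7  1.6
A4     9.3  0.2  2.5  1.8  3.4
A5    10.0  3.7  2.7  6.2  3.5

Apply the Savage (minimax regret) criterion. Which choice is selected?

A1

Column bests: S1=10.0, S2=9.7, S3=8.4, S4=6.8, S5=6.7.
A1 regrets: 2.3, 2.5, 1.7, 0.0, 0.0 → max 2.5
A2 regrets: 1.6, 8.1, 0.0, 4.2, 1.8 → max 8.1
A3 regrets: 3.8, 0.0, 3.2, 1.1, 5.1 → max 5.1
A4 regrets: 0.7, 9.5, 5.9, 5.0, 3.3 → max 9.5
A5 regrets: 0.0, 6.0, 5.7, 0.6, 3.2 → max 6.0
Smallest max regret = 2.5 → A1.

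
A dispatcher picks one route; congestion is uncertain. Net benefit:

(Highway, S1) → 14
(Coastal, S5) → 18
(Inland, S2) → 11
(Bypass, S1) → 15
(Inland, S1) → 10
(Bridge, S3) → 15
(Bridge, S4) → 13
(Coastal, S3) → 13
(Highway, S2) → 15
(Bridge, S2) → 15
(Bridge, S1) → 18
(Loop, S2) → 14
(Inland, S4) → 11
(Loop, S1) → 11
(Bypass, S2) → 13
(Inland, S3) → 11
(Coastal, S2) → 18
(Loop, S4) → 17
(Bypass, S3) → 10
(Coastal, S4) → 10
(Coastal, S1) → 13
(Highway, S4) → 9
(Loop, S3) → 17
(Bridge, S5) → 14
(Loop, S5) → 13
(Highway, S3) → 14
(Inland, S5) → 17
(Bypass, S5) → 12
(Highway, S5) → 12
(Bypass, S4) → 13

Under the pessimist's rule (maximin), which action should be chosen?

Bridge

Row minima: Highway=9, Bridge=13, Loop=11, Coastal=10, Bypass=10, Inland=10
Best worst-case = 13 → Bridge.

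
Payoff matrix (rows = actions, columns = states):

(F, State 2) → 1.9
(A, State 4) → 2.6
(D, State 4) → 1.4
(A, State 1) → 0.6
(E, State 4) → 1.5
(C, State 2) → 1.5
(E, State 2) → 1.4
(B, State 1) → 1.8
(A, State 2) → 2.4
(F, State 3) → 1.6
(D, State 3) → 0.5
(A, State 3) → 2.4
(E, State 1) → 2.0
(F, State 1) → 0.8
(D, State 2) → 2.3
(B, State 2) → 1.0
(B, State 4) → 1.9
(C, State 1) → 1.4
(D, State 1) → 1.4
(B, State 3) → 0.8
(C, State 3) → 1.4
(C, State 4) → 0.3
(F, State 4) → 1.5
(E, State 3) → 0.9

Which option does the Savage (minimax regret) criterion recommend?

F

Column bests: State 1=2.0, State 2=2.4, State 3=2.4, State 4=2.6.
A regrets: 1.4, 0.0, 0.0, 0.0 → max 1.4
B regrets: 0.2, 1.4, 1.6, 0.7 → max 1.6
C regrets: 0.6, 0.9, 1.0, 2.3 → max 2.3
D regrets: 0.6, 0.1, 1.9, 1.2 → max 1.9
E regrets: 0.0, 1.0, 1.5, 1.1 → max 1.5
F regrets: 1.2, 0.5, 0.8, 1.1 → max 1.2
Smallest max regret = 1.2 → F.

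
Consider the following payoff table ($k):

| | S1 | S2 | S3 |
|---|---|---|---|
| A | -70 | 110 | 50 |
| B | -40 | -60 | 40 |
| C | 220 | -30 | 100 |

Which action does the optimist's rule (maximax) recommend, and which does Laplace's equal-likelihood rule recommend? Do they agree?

maximax → C; laplace → C (agree)

Row maxima: A=110, B=40, C=220
Best best-case = 220 → C.
Row averages: A=30, B=-20, C=290/3
Highest average = 290/3 → C.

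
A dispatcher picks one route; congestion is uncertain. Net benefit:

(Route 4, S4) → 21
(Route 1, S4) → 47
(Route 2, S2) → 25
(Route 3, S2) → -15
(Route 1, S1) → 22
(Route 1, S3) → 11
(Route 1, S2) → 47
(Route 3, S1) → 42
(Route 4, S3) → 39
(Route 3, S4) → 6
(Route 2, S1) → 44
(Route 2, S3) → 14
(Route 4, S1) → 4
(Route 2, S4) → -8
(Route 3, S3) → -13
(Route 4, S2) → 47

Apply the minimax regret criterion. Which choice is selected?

Column bests: S1=44, S2=47, S3=39, S4=47.
Route 1 regrets: 22, 0, 28, 0 → max 28
Route 2 regrets: 0, 22, 25, 55 → max 55
Route 3 regrets: 2, 62, 52, 41 → max 62
Route 4 regrets: 40, 0, 0, 26 → max 40
Smallest max regret = 28 → Route 1.

Route 1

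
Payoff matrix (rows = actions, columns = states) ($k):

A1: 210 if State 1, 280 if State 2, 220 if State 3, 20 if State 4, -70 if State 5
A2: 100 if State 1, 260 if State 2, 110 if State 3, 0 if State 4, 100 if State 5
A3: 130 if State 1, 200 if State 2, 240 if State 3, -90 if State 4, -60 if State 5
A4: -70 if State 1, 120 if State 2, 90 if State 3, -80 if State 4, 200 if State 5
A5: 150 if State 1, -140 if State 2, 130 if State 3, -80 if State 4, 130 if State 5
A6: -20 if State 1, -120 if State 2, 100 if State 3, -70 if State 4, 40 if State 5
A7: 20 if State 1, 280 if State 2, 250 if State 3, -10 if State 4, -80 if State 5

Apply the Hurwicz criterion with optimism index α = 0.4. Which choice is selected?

A2

A1: 0.4·280 + 0.6·(-70) = 70
A2: 0.4·260 + 0.6·0 = 104
A3: 0.4·240 + 0.6·(-90) = 42
A4: 0.4·200 + 0.6·(-80) = 32
A5: 0.4·150 + 0.6·(-140) = -24
A6: 0.4·100 + 0.6·(-120) = -32
A7: 0.4·280 + 0.6·(-80) = 64
Highest Hurwicz score = 104 → A2.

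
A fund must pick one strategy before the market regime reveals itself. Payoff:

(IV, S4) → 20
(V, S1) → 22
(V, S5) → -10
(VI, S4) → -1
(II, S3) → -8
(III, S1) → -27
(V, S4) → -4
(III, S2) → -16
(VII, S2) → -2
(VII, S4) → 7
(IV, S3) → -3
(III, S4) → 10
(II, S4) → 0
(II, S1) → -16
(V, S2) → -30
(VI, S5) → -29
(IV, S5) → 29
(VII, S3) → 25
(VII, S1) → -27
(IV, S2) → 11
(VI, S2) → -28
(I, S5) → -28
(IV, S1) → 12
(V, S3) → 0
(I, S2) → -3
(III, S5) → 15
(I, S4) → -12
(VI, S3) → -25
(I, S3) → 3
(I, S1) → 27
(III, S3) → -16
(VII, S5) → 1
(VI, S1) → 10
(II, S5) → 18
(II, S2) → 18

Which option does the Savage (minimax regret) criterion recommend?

Column bests: S1=27, S2=18, S3=25, S4=20, S5=29.
I regrets: 0, 21, 22, 32, 57 → max 57
II regrets: 43, 0, 33, 20, 11 → max 43
III regrets: 54, 34, 41, 10, 14 → max 54
IV regrets: 15, 7, 28, 0, 0 → max 28
V regrets: 5, 48, 25, 24, 39 → max 48
VI regrets: 17, 46, 50, 21, 58 → max 58
VII regrets: 54, 20, 0, 13, 28 → max 54
Smallest max regret = 28 → IV.

IV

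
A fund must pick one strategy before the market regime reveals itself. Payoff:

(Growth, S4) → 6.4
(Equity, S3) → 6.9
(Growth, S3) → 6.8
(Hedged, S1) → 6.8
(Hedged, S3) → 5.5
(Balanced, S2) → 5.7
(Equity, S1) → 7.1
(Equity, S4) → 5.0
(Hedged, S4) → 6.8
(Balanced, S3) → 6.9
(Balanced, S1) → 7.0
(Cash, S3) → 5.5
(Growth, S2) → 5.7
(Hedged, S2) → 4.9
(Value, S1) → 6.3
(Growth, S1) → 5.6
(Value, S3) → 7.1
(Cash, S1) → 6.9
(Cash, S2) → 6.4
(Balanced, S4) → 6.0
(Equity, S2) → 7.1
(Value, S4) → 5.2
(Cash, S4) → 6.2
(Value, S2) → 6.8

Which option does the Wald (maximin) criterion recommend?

Balanced

Row minima: Equity=5.0, Value=5.2, Hedged=4.9, Balanced=5.7, Growth=5.6, Cash=5.5
Best worst-case = 5.7 → Balanced.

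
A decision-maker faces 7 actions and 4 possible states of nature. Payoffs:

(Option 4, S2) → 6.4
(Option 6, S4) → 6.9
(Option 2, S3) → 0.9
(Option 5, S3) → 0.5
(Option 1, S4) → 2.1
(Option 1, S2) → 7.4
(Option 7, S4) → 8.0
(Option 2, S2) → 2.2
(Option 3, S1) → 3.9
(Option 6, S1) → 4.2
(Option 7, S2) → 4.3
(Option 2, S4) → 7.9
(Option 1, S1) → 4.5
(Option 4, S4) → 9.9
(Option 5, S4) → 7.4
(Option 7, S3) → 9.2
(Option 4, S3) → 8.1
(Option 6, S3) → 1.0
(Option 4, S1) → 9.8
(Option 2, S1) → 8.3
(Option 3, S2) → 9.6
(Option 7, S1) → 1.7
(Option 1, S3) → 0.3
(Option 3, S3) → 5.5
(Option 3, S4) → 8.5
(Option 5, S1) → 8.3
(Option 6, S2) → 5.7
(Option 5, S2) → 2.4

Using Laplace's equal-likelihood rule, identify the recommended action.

Row averages: Option 1=3.575, Option 2=4.825, Option 3=6.875, Option 4=8.55, Option 5=4.65, Option 6=4.45, Option 7=5.8
Highest average = 8.55 → Option 4.

Option 4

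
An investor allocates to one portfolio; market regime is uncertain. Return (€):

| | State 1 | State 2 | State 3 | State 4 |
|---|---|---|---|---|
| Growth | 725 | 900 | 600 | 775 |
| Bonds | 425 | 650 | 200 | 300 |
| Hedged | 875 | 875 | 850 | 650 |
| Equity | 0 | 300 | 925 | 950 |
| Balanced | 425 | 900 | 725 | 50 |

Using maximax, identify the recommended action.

Equity

Row maxima: Growth=900, Bonds=650, Hedged=875, Equity=950, Balanced=900
Best best-case = 950 → Equity.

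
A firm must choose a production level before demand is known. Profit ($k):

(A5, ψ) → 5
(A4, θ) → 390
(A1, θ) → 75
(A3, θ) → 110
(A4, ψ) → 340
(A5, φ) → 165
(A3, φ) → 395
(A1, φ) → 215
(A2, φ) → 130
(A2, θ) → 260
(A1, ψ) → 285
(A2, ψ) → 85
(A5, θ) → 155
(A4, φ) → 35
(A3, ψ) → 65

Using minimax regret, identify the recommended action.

Column bests: θ=390, φ=395, ψ=340.
A1 regrets: 315, 180, 55 → max 315
A2 regrets: 130, 265, 255 → max 265
A3 regrets: 280, 0, 275 → max 280
A4 regrets: 0, 360, 0 → max 360
A5 regrets: 235, 230, 335 → max 335
Smallest max regret = 265 → A2.

A2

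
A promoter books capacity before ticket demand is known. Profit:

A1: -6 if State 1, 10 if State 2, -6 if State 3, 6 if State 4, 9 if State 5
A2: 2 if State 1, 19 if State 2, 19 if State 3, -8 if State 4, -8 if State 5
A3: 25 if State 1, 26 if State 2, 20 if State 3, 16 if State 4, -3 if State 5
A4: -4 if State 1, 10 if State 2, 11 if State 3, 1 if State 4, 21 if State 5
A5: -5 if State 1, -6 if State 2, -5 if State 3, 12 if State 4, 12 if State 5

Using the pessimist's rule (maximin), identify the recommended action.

A3

Row minima: A1=-6, A2=-8, A3=-3, A4=-4, A5=-6
Best worst-case = -3 → A3.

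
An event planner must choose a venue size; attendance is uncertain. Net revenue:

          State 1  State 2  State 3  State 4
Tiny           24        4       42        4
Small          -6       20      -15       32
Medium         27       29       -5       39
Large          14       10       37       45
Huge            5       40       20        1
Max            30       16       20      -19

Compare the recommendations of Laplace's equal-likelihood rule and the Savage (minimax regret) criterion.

laplace → Large; minimax regret → Large (agree)

Row averages: Tiny=18.5, Small=7.75, Medium=22.5, Large=26.5, Huge=16.5, Max=11.75
Highest average = 26.5 → Large.
Column bests: State 1=30, State 2=40, State 3=42, State 4=45.
Tiny regrets: 6, 36, 0, 41 → max 41
Small regrets: 36, 20, 57, 13 → max 57
Medium regrets: 3, 11, 47, 6 → max 47
Large regrets: 16, 30, 5, 0 → max 30
Huge regrets: 25, 0, 22, 44 → max 44
Max regrets: 0, 24, 22, 64 → max 64
Smallest max regret = 30 → Large.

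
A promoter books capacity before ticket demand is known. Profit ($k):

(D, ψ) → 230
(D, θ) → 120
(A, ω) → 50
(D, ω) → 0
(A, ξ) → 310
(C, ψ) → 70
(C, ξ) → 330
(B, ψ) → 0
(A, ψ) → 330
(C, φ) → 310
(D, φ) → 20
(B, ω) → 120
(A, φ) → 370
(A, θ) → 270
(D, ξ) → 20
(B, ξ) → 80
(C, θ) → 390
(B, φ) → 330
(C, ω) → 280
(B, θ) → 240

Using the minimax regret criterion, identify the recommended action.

A

Column bests: θ=390, φ=370, ψ=330, ω=280, ξ=330.
A regrets: 120, 0, 0, 230, 20 → max 230
B regrets: 150, 40, 330, 160, 250 → max 330
C regrets: 0, 60, 260, 0, 0 → max 260
D regrets: 270, 350, 100, 280, 310 → max 350
Smallest max regret = 230 → A.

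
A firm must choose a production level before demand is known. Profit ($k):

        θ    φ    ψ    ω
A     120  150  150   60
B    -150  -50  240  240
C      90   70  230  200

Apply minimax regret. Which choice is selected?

C

Column bests: θ=120, φ=150, ψ=240, ω=240.
A regrets: 0, 0, 90, 180 → max 180
B regrets: 270, 200, 0, 0 → max 270
C regrets: 30, 80, 10, 40 → max 80
Smallest max regret = 80 → C.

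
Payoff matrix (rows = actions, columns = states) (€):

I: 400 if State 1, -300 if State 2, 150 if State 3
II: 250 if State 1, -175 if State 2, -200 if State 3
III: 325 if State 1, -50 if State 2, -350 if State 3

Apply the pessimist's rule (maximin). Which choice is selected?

II

Row minima: I=-300, II=-200, III=-350
Best worst-case = -200 → II.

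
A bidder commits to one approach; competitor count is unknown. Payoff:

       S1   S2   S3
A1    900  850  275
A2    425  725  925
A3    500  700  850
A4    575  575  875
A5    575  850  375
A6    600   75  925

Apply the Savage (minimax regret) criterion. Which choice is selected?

Column bests: S1=900, S2=850, S3=925.
A1 regrets: 0, 0, 650 → max 650
A2 regrets: 475, 125, 0 → max 475
A3 regrets: 400, 150, 75 → max 400
A4 regrets: 325, 275, 50 → max 325
A5 regrets: 325, 0, 550 → max 550
A6 regrets: 300, 775, 0 → max 775
Smallest max regret = 325 → A4.

A4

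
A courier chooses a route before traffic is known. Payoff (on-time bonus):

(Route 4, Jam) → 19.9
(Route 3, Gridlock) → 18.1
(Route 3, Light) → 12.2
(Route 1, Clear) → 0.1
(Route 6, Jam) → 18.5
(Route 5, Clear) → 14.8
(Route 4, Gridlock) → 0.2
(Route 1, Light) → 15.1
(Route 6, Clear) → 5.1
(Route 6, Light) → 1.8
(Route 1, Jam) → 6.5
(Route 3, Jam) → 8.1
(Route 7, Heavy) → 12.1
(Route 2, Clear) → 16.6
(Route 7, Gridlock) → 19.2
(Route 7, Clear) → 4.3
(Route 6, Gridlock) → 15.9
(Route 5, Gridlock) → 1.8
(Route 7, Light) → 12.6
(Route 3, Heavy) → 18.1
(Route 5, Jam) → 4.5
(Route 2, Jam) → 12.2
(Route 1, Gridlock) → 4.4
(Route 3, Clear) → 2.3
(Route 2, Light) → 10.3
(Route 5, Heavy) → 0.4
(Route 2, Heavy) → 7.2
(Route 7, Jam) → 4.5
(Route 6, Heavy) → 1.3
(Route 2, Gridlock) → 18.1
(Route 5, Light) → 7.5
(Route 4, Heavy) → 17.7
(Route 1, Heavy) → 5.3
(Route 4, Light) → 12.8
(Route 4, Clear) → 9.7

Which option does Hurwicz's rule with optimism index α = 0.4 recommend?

Route 2

Route 1: 0.4·15.1 + 0.6·0.1 = 6.1
Route 2: 0.4·18.1 + 0.6·7.2 = 11.56
Route 3: 0.4·18.1 + 0.6·2.3 = 8.62
Route 4: 0.4·19.9 + 0.6·0.2 = 8.08
Route 5: 0.4·14.8 + 0.6·0.4 = 6.16
Route 6: 0.4·18.5 + 0.6·1.3 = 8.18
Route 7: 0.4·19.2 + 0.6·4.3 = 10.26
Highest Hurwicz score = 11.56 → Route 2.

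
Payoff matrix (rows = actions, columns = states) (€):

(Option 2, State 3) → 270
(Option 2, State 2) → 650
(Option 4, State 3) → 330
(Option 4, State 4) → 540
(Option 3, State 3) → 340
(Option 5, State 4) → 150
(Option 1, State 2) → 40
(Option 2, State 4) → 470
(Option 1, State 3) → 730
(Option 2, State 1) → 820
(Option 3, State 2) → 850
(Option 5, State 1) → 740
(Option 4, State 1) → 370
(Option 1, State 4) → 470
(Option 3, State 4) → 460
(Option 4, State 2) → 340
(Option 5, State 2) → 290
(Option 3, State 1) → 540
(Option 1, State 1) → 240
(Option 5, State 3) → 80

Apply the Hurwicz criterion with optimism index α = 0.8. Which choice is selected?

Option 1: 0.8·730 + 0.2·40 = 592
Option 2: 0.8·820 + 0.2·270 = 710
Option 3: 0.8·850 + 0.2·340 = 748
Option 4: 0.8·540 + 0.2·330 = 498
Option 5: 0.8·740 + 0.2·80 = 608
Highest Hurwicz score = 748 → Option 3.

Option 3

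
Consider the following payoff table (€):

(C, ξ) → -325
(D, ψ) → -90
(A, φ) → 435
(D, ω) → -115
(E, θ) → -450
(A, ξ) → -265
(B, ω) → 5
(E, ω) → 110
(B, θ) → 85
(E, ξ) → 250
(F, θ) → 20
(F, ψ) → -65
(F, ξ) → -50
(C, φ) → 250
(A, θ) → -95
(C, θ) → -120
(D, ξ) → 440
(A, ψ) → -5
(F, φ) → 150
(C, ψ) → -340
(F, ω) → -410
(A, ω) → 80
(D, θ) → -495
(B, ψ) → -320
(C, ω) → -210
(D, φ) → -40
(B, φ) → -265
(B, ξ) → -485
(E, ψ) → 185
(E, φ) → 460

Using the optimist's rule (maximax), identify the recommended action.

E

Row maxima: A=435, B=85, C=250, D=440, E=460, F=150
Best best-case = 460 → E.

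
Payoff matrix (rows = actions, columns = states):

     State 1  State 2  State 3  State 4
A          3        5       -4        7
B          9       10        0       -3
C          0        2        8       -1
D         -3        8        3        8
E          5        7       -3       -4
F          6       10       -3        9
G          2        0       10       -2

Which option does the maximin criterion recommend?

Row minima: A=-4, B=-3, C=-1, D=-3, E=-4, F=-3, G=-2
Best worst-case = -1 → C.

C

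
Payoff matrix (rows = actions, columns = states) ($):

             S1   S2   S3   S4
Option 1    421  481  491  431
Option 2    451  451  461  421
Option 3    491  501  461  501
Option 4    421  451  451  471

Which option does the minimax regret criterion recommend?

Column bests: S1=491, S2=501, S3=491, S4=501.
Option 1 regrets: 70, 20, 0, 70 → max 70
Option 2 regrets: 40, 50, 30, 80 → max 80
Option 3 regrets: 0, 0, 30, 0 → max 30
Option 4 regrets: 70, 50, 40, 30 → max 70
Smallest max regret = 30 → Option 3.

Option 3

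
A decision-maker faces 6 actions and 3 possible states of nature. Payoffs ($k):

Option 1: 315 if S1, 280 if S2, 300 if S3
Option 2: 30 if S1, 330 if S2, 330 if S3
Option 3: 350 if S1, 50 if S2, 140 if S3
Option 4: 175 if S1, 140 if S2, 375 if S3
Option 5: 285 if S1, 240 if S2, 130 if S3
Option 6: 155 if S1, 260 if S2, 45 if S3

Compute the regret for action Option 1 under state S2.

Best payoff under S2 is 330.
Regret = 330 − 280 = 50.

50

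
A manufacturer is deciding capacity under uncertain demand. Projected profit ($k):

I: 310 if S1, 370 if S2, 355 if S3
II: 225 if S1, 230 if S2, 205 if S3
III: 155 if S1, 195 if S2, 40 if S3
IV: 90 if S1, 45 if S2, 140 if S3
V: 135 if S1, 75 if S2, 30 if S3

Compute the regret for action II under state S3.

150

Best payoff under S3 is 355.
Regret = 355 − 205 = 150.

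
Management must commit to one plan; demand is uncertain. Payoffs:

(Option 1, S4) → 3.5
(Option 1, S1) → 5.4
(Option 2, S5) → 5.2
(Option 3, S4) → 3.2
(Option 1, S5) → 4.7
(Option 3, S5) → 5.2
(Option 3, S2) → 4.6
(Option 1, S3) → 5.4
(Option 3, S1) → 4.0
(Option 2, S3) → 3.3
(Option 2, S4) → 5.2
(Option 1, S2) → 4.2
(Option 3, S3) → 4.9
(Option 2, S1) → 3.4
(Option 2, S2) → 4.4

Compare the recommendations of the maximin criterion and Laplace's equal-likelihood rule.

maximin → Option 1; laplace → Option 1 (agree)

Row minima: Option 1=3.5, Option 2=3.3, Option 3=3.2
Best worst-case = 3.5 → Option 1.
Row averages: Option 1=4.64, Option 2=4.3, Option 3=4.38
Highest average = 4.64 → Option 1.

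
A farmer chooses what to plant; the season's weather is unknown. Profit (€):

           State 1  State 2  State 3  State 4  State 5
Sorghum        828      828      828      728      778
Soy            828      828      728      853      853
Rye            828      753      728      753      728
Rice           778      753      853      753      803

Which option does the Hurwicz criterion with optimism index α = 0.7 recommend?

Sorghum: 0.7·828 + 0.3·728 = 798
Soy: 0.7·853 + 0.3·728 = 815.5
Rye: 0.7·828 + 0.3·728 = 798
Rice: 0.7·853 + 0.3·753 = 823
Highest Hurwicz score = 823 → Rice.

Rice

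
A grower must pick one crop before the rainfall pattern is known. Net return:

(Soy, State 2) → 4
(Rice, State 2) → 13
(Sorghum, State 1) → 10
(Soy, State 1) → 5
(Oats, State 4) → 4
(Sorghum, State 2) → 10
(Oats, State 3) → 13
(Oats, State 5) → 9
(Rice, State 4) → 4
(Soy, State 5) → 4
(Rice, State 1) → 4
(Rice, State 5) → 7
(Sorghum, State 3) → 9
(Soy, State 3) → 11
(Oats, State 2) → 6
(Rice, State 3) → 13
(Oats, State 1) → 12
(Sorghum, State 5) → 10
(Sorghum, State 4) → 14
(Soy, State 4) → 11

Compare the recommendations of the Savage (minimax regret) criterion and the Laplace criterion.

Column bests: State 1=12, State 2=13, State 3=13, State 4=14, State 5=10.
Rice regrets: 8, 0, 0, 10, 3 → max 10
Oats regrets: 0, 7, 0, 10, 1 → max 10
Soy regrets: 7, 9, 2, 3, 6 → max 9
Sorghum regrets: 2, 3, 4, 0, 0 → max 4
Smallest max regret = 4 → Sorghum.
Row averages: Rice=8.2, Oats=8.8, Soy=7, Sorghum=10.6
Highest average = 10.6 → Sorghum.

minimax regret → Sorghum; laplace → Sorghum (agree)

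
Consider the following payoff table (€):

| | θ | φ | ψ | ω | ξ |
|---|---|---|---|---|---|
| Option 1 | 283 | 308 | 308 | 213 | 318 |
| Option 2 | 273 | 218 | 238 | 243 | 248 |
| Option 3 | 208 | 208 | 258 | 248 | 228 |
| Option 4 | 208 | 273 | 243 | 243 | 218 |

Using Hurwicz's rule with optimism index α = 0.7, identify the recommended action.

Option 1: 0.7·318 + 0.3·213 = 286.5
Option 2: 0.7·273 + 0.3·218 = 256.5
Option 3: 0.7·258 + 0.3·208 = 243
Option 4: 0.7·273 + 0.3·208 = 253.5
Highest Hurwicz score = 286.5 → Option 1.

Option 1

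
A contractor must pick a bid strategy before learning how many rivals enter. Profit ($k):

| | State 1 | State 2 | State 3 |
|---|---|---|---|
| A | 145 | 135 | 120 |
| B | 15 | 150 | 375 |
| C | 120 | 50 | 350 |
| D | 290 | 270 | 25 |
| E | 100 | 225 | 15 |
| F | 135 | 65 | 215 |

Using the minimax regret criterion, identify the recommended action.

Column bests: State 1=290, State 2=270, State 3=375.
A regrets: 145, 135, 255 → max 255
B regrets: 275, 120, 0 → max 275
C regrets: 170, 220, 25 → max 220
D regrets: 0, 0, 350 → max 350
E regrets: 190, 45, 360 → max 360
F regrets: 155, 205, 160 → max 205
Smallest max regret = 205 → F.

F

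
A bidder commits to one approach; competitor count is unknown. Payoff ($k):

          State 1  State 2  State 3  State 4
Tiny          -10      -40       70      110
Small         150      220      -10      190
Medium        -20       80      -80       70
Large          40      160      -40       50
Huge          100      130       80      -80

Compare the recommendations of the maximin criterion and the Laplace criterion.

maximin → Small; laplace → Small (agree)

Row minima: Tiny=-40, Small=-10, Medium=-80, Large=-40, Huge=-80
Best worst-case = -10 → Small.
Row averages: Tiny=32.5, Small=137.5, Medium=12.5, Large=52.5, Huge=57.5
Highest average = 137.5 → Small.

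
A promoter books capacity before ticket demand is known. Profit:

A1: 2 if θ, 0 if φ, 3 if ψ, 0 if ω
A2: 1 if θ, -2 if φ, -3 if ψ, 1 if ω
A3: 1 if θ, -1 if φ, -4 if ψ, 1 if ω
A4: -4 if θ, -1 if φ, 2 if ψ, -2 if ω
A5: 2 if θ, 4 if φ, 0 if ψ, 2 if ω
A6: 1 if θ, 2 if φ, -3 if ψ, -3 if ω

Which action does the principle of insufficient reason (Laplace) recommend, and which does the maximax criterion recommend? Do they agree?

Row averages: A1=1.25, A2=-0.75, A3=-0.75, A4=-1.25, A5=2, A6=-0.75
Highest average = 2 → A5.
Row maxima: A1=3, A2=1, A3=1, A4=2, A5=4, A6=2
Best best-case = 4 → A5.

laplace → A5; maximax → A5 (agree)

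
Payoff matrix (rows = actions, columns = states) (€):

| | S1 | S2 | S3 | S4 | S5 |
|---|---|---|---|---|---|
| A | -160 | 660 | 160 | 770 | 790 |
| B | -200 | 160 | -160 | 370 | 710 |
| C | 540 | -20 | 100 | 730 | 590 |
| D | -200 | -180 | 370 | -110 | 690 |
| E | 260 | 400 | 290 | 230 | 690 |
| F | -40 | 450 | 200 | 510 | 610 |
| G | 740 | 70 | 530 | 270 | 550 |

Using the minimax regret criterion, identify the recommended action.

E

Column bests: S1=740, S2=660, S3=530, S4=770, S5=790.
A regrets: 900, 0, 370, 0, 0 → max 900
B regrets: 940, 500, 690, 400, 80 → max 940
C regrets: 200, 680, 430, 40, 200 → max 680
D regrets: 940, 840, 160, 880, 100 → max 940
E regrets: 480, 260, 240, 540, 100 → max 540
F regrets: 780, 210, 330, 260, 180 → max 780
G regrets: 0, 590, 0, 500, 240 → max 590
Smallest max regret = 540 → E.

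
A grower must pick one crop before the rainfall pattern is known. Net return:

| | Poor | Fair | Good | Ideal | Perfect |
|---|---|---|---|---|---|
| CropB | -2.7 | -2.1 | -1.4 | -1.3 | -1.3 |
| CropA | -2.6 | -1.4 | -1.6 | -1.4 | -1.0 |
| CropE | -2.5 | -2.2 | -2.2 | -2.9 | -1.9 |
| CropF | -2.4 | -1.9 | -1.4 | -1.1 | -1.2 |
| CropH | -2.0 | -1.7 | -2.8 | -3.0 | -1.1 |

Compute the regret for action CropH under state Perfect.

Best payoff under Perfect is -1.0.
Regret = -1.0 − (-1.1) = 0.1.

0.1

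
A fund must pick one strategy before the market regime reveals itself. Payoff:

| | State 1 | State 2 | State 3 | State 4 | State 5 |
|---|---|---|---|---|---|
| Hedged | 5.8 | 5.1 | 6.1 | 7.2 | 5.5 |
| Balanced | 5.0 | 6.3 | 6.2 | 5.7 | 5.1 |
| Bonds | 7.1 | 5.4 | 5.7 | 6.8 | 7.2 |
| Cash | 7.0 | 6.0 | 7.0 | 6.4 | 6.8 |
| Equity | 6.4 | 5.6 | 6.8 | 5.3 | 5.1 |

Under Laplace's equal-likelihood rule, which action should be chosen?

Row averages: Hedged=5.94, Balanced=5.66, Bonds=6.44, Cash=6.64, Equity=5.84
Highest average = 6.64 → Cash.

Cash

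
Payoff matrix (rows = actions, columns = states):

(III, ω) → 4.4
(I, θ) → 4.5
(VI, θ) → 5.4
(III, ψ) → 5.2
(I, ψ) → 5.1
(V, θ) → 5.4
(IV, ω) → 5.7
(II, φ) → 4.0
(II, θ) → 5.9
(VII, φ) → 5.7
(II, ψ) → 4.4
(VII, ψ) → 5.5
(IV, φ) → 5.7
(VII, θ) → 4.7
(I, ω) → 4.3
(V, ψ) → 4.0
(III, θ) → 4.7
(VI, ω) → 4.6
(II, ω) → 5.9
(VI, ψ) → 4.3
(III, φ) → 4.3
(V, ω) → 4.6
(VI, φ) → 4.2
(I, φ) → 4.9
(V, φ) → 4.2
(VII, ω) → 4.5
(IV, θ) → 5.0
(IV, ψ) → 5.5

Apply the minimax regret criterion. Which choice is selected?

IV

Column bests: θ=5.9, φ=5.7, ψ=5.5, ω=5.9.
I regrets: 1.4, 0.8, 0.4, 1.6 → max 1.6
II regrets: 0.0, 1.7, 1.1, 0.0 → max 1.7
III regrets: 1.2, 1.4, 0.3, 1.5 → max 1.5
IV regrets: 0.9, 0.0, 0.0, 0.2 → max 0.9
V regrets: 0.5, 1.5, 1.5, 1.3 → max 1.5
VI regrets: 0.5, 1.5, 1.2, 1.3 → max 1.5
VII regrets: 1.2, 0.0, 0.0, 1.4 → max 1.4
Smallest max regret = 0.9 → IV.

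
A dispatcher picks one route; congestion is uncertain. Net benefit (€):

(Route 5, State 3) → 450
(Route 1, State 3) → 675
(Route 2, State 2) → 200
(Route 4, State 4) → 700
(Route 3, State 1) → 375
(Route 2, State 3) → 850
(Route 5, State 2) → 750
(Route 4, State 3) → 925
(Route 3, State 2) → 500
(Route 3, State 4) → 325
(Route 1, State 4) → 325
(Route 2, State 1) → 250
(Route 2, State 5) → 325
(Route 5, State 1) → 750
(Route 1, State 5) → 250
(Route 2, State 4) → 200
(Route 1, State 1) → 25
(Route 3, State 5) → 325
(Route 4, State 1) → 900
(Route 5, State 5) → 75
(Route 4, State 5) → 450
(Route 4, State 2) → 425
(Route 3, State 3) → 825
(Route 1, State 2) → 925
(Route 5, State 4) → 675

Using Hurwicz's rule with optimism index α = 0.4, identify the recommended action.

Route 4

Route 1: 0.4·925 + 0.6·25 = 385
Route 2: 0.4·850 + 0.6·200 = 460
Route 3: 0.4·825 + 0.6·325 = 525
Route 4: 0.4·925 + 0.6·425 = 625
Route 5: 0.4·750 + 0.6·75 = 345
Highest Hurwicz score = 625 → Route 4.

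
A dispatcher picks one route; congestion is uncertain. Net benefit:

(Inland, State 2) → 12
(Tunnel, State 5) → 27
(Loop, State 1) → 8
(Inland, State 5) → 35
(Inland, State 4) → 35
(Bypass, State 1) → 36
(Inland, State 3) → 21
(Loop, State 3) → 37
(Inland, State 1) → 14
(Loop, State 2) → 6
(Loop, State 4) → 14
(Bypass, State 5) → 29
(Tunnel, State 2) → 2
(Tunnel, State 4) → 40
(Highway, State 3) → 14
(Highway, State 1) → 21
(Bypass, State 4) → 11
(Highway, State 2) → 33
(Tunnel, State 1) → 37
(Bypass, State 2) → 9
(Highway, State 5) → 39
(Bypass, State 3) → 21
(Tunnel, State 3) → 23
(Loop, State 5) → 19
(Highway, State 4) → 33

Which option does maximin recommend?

Row minima: Loop=6, Inland=12, Tunnel=2, Highway=14, Bypass=9
Best worst-case = 14 → Highway.

Highway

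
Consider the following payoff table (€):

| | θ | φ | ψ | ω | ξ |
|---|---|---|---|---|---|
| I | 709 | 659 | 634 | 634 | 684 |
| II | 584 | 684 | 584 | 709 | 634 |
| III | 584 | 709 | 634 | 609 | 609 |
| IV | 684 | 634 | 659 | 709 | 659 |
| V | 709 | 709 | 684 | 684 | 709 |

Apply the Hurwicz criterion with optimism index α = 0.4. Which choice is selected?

I: 0.4·709 + 0.6·634 = 664
II: 0.4·709 + 0.6·584 = 634
III: 0.4·709 + 0.6·584 = 634
IV: 0.4·709 + 0.6·634 = 664
V: 0.4·709 + 0.6·684 = 694
Highest Hurwicz score = 694 → V.

V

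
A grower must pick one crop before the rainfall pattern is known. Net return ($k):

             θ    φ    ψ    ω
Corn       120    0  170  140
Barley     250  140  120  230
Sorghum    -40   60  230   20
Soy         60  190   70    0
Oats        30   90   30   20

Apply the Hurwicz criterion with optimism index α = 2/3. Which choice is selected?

Barley

Corn: 2/3·170 + 1/3·0 = 340/3
Barley: 2/3·250 + 1/3·120 = 620/3
Sorghum: 2/3·230 + 1/3·(-40) = 140
Soy: 2/3·190 + 1/3·0 = 380/3
Oats: 2/3·90 + 1/3·20 = 200/3
Highest Hurwicz score = 620/3 → Barley.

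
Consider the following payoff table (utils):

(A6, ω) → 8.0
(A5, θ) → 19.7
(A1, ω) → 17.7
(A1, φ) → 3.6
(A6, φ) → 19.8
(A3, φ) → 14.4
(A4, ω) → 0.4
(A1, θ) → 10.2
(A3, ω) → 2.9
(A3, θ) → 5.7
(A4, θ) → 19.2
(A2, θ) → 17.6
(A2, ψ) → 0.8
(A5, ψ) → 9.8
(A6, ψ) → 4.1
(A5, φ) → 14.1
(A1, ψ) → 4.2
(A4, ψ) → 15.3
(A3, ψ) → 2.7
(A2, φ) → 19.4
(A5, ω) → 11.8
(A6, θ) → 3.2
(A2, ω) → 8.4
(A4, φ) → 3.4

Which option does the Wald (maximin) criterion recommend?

Row minima: A1=3.6, A2=0.8, A3=2.7, A4=0.4, A5=9.8, A6=3.2
Best worst-case = 9.8 → A5.

A5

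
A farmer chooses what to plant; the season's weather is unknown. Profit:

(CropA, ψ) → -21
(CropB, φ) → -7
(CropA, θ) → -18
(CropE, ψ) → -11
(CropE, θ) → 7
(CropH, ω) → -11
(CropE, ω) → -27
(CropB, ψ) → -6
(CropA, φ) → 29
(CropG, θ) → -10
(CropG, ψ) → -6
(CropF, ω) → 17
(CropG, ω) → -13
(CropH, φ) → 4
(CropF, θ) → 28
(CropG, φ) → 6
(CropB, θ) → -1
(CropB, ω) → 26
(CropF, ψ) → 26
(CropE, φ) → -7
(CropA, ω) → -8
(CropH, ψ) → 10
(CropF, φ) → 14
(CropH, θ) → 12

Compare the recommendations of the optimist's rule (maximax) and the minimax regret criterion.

maximax → CropA; minimax regret → CropF (disagree)

Row maxima: CropH=12, CropE=7, CropG=6, CropA=29, CropB=26, CropF=28
Best best-case = 29 → CropA.
Column bests: θ=28, φ=29, ψ=26, ω=26.
CropH regrets: 16, 25, 16, 37 → max 37
CropE regrets: 21, 36, 37, 53 → max 53
CropG regrets: 38, 23, 32, 39 → max 39
CropA regrets: 46, 0, 47, 34 → max 47
CropB regrets: 29, 36, 32, 0 → max 36
CropF regrets: 0, 15, 0, 9 → max 15
Smallest max regret = 15 → CropF.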